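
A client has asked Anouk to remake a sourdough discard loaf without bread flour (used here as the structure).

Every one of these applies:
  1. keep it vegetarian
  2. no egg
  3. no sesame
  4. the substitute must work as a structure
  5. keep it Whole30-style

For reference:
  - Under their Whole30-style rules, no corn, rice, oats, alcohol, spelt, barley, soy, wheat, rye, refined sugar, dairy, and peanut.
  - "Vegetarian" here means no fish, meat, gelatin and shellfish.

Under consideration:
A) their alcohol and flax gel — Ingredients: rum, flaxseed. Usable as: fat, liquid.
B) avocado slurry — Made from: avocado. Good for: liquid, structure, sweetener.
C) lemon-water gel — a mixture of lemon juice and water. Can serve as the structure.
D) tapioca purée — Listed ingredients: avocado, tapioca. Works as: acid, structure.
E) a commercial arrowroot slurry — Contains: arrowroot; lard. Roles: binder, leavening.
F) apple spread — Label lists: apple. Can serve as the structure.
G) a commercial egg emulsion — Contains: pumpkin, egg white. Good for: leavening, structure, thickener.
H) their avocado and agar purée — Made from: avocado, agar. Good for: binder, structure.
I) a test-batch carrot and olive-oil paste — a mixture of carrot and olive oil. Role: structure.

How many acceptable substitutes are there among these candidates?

6

A: not usable as a structure; has rum, so not Whole30-style — out
B: nothing on the exclusion list — OK
C: no egg, Whole30-style — OK
D: only avocado and tapioca; none excluded — valid
E: not usable as a structure; has lard, so not vegetarian — no
F: only apple; none excluded — OK
G: has egg white, so not egg-free — no
H: nothing on the exclusion list — valid
I: Whole30-style, vegetarian — valid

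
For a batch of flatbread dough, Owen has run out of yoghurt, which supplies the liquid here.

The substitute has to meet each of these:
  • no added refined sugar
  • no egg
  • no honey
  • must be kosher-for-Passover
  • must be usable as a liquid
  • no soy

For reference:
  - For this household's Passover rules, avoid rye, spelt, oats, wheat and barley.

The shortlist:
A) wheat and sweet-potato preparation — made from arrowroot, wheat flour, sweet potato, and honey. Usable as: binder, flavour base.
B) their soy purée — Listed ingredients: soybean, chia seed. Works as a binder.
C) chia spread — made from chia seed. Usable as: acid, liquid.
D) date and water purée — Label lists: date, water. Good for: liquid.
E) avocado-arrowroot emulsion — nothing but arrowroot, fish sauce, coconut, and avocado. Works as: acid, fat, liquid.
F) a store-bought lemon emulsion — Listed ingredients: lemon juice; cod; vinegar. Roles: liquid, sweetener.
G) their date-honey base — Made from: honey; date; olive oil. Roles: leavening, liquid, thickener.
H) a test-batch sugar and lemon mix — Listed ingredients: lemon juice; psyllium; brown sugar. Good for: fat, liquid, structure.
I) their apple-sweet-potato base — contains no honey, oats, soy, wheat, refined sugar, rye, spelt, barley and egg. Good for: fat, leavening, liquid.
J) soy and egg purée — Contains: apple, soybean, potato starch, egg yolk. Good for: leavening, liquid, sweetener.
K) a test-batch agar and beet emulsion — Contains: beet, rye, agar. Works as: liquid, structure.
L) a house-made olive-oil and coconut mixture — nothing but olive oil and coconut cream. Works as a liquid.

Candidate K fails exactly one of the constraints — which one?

usable as a liquid: satisfied
kosher-for-Passover: has rye — fails
soy-free: satisfied
honey-free: satisfied
no-added-sugar: satisfied
egg-free: satisfied

kosher-for-Passover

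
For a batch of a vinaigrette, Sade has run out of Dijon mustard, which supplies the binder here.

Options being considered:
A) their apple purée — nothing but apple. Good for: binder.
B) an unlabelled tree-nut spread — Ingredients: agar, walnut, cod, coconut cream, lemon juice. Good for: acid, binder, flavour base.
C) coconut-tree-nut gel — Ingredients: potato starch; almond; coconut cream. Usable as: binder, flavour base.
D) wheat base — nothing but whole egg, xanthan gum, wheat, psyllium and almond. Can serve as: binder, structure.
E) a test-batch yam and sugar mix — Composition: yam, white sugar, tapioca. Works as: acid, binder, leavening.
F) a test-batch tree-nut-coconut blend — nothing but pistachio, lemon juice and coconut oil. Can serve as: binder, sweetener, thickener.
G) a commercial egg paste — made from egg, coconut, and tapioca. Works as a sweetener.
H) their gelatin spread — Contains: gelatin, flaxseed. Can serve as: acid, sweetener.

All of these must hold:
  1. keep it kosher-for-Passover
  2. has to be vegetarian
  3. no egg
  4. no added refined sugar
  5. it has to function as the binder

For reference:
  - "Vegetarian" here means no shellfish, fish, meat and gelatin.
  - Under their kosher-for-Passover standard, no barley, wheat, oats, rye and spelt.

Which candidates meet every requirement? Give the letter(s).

A, C, F

A: works as a binder, no egg, kosher-for-Passover — OK
B: has cod, so not vegetarian — reject
C: only coconut cream, almond and potato starch; none excluded — OK
D: has wheat, so not kosher-for-Passover; has whole egg, so not egg-free — out
E: has white sugar, so not no-added-sugar — reject
F: works as a binder, vegetarian, no refined sugar — valid
G: not usable as a binder; has egg, so not egg-free — reject
H: not usable as a binder; has gelatin, so not vegetarian — out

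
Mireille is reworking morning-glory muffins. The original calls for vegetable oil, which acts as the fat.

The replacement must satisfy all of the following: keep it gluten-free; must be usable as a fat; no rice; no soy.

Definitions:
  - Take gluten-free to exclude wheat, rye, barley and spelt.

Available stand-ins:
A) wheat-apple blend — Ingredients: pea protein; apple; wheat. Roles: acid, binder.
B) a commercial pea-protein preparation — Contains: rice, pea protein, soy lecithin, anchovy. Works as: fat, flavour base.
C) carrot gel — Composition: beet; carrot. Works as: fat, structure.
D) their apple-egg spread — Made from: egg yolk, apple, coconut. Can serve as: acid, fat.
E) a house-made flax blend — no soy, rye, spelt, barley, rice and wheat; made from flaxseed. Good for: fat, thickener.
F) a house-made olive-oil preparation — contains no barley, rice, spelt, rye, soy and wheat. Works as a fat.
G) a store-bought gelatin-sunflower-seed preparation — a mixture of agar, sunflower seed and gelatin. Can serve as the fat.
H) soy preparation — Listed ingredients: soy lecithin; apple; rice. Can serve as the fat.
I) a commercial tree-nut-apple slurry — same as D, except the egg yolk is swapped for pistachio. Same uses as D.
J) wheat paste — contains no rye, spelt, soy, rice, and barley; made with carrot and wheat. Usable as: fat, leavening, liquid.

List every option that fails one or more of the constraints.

A, B, H, J

A: not usable as a fat; has wheat, so not gluten-free — no
B: has soy lecithin, so not soy-free; has rice, so not rice-free — no
C: only beet and carrot; none excluded — keep
D: all constraints satisfied — keep
E: no rice, no soy — keep
F: works as a fat, gluten-free, no rice — OK
G: only gelatin, agar and sunflower seed; none excluded — keep
H: has soy lecithin, so not soy-free; has rice, so not rice-free — reject
I: only coconut, pistachio, and apple; none excluded — keep
J: has wheat, so not gluten-free — reject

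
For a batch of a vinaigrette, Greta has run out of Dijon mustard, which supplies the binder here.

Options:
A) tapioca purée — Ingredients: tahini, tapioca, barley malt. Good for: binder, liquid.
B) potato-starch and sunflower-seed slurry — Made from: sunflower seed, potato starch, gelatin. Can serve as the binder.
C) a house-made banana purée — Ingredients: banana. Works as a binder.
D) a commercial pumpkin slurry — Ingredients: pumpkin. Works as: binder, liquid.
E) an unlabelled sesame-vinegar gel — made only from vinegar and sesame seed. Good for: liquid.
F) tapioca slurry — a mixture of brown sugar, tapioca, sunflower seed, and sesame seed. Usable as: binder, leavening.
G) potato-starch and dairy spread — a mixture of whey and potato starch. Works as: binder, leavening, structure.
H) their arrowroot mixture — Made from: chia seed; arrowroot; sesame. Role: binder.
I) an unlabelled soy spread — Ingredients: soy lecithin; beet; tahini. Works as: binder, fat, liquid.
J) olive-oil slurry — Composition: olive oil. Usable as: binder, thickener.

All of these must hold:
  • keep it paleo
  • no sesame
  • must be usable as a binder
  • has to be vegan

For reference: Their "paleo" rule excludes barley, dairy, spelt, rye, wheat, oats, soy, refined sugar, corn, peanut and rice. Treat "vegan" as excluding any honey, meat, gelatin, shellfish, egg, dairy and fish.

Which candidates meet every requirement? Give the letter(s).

C, D, J

A: has barley malt, so not paleo; has tahini, so not sesame-free — no
B: has gelatin, so not vegan — no
C: works as a binder, paleo, no sesame — OK
D: only pumpkin; none excluded — OK
E: not usable as a binder; has sesame seed, so not sesame-free — reject
F: has brown sugar, so not paleo; has sesame seed, so not sesame-free — out
G: has whey, so not paleo; has whey, so not vegan — reject
H: has sesame, so not sesame-free — reject
I: has soy lecithin, so not paleo; has tahini, so not sesame-free — out
J: only olive oil; none excluded — keep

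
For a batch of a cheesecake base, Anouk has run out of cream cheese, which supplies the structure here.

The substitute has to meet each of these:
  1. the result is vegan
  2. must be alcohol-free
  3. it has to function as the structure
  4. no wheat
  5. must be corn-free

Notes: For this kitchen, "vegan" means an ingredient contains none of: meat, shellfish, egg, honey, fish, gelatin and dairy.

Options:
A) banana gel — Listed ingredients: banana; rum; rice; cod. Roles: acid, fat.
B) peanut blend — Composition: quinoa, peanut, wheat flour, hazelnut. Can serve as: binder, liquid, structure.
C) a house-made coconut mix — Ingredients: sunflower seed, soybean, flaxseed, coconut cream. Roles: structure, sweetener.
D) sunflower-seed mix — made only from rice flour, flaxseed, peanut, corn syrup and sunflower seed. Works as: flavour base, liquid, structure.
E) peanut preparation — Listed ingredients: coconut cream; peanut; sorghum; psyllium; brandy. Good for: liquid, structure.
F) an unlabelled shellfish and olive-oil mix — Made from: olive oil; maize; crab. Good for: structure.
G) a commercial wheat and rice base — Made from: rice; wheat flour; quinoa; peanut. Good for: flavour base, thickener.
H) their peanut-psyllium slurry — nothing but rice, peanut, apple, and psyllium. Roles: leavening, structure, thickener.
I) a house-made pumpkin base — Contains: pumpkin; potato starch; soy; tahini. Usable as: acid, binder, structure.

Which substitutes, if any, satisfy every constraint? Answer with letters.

C, H, I

A: not usable as a structure; has cod, so not vegan (and 1 more) — out
B: has wheat flour, so not wheat-free — reject
C: nothing on the exclusion list — valid
D: has corn syrup, so not corn-free — reject
E: has brandy, so not alcohol-free — no
F: has crab, so not vegan; has maize, so not corn-free — reject
G: not usable as a structure; has wheat flour, so not wheat-free — reject
H: peanut and rice etc. — none of it excluded — keep
I: tahini and soy etc. — none of it excluded — OK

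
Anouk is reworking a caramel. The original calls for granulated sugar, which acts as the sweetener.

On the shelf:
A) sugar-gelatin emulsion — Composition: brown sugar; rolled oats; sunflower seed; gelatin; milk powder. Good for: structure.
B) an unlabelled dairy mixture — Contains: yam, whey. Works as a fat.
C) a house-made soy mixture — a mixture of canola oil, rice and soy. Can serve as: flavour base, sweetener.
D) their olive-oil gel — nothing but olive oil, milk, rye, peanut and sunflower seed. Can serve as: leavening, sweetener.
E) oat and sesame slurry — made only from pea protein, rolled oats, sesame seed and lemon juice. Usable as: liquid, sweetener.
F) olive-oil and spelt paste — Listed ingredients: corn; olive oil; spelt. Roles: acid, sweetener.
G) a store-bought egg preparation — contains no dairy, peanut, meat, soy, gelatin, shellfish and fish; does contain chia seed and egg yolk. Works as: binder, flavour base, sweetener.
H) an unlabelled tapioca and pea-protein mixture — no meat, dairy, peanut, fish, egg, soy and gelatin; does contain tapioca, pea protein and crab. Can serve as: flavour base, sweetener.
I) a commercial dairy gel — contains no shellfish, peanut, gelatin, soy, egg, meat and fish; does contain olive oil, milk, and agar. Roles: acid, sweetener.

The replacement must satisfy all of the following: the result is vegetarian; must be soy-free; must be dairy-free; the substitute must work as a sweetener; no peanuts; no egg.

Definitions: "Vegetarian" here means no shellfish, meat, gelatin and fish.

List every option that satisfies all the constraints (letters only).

A: not usable as a sweetener; has gelatin, so not vegetarian (and 1 more) — no
B: not usable as a sweetener; has whey, so not dairy-free — out
C: has soy, so not soy-free — no
D: has milk, so not dairy-free; has peanut, so not peanut-free — no
E: rolled oats and sesame seed etc. — none of it excluded — valid
F: all constraints satisfied — keep
G: has egg yolk, so not egg-free — no
H: has crab, so not vegetarian — no
I: has milk, so not dairy-free — reject

E, F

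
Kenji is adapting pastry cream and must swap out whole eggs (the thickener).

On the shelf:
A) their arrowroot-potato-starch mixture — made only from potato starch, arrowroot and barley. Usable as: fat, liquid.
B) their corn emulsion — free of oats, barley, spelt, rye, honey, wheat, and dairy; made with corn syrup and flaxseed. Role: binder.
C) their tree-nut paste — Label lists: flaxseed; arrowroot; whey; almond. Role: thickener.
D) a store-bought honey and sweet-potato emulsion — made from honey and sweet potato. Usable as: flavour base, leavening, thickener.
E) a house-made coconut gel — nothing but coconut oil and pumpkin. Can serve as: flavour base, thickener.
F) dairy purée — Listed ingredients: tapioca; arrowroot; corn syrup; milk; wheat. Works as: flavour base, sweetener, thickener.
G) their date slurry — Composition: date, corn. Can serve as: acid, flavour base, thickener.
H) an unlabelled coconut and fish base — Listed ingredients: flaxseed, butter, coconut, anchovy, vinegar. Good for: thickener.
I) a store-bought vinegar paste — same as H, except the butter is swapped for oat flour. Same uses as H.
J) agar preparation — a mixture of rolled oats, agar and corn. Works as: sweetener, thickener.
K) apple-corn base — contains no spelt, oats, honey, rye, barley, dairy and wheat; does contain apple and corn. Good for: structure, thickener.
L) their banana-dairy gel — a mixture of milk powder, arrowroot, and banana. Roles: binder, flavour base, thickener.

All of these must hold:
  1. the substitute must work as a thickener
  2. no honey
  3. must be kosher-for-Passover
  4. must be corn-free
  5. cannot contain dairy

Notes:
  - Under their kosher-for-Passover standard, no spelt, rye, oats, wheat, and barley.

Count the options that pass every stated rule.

1

A: not usable as a thickener; has barley, so not kosher-for-Passover — out
B: not usable as a thickener; has corn syrup, so not corn-free — out
C: has whey, so not dairy-free — reject
D: has honey, so not honey-free — reject
E: only coconut oil and pumpkin; none excluded — keep
F: has wheat, so not kosher-for-Passover; has corn syrup, so not corn-free (and 1 more) — no
G: has corn, so not corn-free — reject
H: has butter, so not dairy-free — no
I: has oat flour, so not kosher-for-Passover — out
J: has rolled oats, so not kosher-for-Passover; has corn, so not corn-free — no
K: has corn, so not corn-free — reject
L: has milk powder, so not dairy-free — out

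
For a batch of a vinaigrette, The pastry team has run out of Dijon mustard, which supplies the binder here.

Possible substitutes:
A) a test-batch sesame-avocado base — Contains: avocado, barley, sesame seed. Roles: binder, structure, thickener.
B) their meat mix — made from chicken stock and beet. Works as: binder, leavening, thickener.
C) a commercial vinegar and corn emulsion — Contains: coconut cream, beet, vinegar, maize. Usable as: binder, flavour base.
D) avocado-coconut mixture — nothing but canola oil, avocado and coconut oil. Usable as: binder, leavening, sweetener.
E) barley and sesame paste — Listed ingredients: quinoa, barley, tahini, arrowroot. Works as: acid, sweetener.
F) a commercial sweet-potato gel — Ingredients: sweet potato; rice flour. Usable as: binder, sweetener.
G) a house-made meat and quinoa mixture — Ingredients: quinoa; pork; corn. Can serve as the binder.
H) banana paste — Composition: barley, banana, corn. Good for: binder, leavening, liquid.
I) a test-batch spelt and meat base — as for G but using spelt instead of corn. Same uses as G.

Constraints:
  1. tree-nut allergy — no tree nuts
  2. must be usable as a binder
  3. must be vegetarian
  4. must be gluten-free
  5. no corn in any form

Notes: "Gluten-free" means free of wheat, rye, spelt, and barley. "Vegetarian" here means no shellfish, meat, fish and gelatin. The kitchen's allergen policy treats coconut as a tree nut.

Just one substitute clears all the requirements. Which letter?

A: has barley, so not gluten-free — no
B: has chicken stock, so not vegetarian — reject
C: has maize, so not corn-free; has coconut cream, so not tree-nut-free — no
D: has coconut oil, so not tree-nut-free — no
E: not usable as a binder; has barley, so not gluten-free — out
F: works as a binder, vegetarian, tree-nut-free — keep
G: has pork, so not vegetarian; has corn, so not corn-free — out
H: has barley, so not gluten-free; has corn, so not corn-free — reject
I: has spelt, so not gluten-free; has pork, so not vegetarian — out

F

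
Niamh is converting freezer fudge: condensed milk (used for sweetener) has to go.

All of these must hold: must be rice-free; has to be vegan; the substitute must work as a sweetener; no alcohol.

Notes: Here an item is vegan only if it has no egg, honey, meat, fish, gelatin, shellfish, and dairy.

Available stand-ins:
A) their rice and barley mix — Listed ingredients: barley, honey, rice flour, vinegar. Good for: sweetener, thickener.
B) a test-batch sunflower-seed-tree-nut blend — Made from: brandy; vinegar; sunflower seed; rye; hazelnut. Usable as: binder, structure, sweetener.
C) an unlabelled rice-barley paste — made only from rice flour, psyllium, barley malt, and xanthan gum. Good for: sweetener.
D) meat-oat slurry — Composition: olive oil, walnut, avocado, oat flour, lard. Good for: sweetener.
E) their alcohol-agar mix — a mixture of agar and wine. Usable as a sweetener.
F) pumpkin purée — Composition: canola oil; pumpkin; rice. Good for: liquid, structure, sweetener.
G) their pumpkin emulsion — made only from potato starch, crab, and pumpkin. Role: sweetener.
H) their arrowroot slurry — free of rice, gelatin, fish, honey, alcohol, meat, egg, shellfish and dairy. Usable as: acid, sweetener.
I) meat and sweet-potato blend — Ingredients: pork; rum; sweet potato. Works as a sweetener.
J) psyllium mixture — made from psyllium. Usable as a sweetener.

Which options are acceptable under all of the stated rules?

A: has honey, so not vegan; has rice flour, so not rice-free — no
B: has brandy, so not alcohol-free — reject
C: has rice flour, so not rice-free — out
D: has lard, so not vegan — reject
E: has wine, so not alcohol-free — reject
F: has rice, so not rice-free — no
G: has crab, so not vegan — reject
H: works as a sweetener, no alcohol, no rice — valid
I: has pork, so not vegan; has rum, so not alcohol-free — no
J: every rule checks out — valid

H, J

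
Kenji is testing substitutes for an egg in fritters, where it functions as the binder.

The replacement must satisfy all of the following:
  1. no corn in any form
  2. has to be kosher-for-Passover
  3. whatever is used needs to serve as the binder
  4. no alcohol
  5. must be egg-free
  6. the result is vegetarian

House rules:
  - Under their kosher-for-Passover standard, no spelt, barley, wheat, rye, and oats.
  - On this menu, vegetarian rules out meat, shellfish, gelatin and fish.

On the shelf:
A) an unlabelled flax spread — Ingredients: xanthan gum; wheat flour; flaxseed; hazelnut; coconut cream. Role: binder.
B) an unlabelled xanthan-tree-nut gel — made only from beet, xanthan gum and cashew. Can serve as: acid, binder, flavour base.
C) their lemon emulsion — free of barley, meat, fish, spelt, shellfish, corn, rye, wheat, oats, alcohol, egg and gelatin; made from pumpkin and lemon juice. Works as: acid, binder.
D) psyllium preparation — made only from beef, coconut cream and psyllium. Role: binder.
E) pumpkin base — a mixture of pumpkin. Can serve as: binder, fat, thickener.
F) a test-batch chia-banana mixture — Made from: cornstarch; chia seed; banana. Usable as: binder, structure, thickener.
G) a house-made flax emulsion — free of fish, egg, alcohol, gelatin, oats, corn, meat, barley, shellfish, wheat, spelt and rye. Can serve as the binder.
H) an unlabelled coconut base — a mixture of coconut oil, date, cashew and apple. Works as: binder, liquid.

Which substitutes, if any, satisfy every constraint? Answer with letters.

A: has wheat flour, so not kosher-for-Passover — reject
B: nothing on the exclusion list — valid
C: all constraints satisfied — keep
D: has beef, so not vegetarian — reject
E: no corn, no alcohol — OK
F: has cornstarch, so not corn-free — out
G: vegetarian, no alcohol — OK
H: every rule checks out — OK

B, C, E, G, H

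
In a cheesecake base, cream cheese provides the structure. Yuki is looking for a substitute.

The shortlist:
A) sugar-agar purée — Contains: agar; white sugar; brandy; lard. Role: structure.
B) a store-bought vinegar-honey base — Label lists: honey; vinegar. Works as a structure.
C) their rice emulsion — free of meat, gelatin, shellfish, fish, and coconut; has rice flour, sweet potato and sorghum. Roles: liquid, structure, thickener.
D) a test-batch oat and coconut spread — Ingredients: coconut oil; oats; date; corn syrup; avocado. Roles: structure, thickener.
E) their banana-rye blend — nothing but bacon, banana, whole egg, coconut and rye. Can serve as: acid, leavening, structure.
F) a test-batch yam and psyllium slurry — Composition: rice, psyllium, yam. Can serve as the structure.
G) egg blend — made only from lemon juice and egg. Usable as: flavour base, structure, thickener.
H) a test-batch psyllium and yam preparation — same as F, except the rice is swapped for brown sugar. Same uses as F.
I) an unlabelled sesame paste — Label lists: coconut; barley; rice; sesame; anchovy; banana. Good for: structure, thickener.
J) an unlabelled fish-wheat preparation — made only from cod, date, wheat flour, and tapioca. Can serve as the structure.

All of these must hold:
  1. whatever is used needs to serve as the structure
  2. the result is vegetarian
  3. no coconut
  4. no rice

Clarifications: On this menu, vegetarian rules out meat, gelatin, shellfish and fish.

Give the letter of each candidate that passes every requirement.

B, G, H

A: has lard, so not vegetarian — out
B: only honey and vinegar; none excluded — OK
C: has rice flour, so not rice-free — no
D: has coconut oil, so not coconut-free — reject
E: has bacon, so not vegetarian; has coconut, so not coconut-free — no
F: has rice, so not rice-free — no
G: all constraints satisfied — valid
H: vegetarian, no coconut — keep
I: has anchovy, so not vegetarian; has rice, so not rice-free (and 1 more) — out
J: has cod, so not vegetarian — out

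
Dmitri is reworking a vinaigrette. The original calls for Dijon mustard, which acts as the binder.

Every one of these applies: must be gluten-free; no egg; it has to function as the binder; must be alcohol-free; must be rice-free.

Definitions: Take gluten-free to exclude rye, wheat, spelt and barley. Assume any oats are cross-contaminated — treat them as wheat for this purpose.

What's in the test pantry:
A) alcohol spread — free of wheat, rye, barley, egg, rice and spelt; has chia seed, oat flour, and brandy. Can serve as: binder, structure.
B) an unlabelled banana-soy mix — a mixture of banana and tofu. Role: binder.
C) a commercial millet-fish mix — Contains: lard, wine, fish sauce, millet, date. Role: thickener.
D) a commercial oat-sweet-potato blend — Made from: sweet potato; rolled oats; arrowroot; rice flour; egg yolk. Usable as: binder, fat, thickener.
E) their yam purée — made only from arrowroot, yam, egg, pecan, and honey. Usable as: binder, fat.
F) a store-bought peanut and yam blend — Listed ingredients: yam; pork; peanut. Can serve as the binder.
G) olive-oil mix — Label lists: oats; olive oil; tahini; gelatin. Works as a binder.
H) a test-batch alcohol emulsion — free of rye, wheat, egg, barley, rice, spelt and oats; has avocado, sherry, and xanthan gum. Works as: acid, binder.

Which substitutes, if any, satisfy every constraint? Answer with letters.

B, F

A: has oat flour, so not gluten-free; has brandy, so not alcohol-free — reject
B: works as a binder, no egg, no rice — valid
C: not usable as a binder; has wine, so not alcohol-free — out
D: has rolled oats, so not gluten-free; has rice flour, so not rice-free (and 1 more) — no
E: has egg, so not egg-free — no
F: only pork, peanut, and yam; none excluded — OK
G: has oats, so not gluten-free — no
H: has sherry, so not alcohol-free — out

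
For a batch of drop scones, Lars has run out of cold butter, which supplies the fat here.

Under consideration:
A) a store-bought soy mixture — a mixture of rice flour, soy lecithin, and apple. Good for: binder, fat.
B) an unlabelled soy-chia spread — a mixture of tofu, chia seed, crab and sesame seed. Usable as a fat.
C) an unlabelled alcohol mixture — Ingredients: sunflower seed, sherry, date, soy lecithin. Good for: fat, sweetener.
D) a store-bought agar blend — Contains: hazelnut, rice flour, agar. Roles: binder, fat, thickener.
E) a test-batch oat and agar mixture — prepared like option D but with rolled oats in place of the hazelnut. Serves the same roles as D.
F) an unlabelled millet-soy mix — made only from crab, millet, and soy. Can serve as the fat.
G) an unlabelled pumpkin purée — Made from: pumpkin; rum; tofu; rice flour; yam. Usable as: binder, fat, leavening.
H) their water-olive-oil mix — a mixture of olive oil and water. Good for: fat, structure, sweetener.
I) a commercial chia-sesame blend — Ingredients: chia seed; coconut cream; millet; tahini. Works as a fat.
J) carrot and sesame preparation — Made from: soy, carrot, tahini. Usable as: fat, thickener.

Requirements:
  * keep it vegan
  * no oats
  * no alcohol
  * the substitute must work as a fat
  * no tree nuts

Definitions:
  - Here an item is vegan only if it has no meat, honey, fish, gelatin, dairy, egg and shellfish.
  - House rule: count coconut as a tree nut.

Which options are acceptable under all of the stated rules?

A, H, J

A: only rice flour, soy lecithin and apple; none excluded — keep
B: has crab, so not vegan — reject
C: has sherry, so not alcohol-free — reject
D: has hazelnut, so not tree-nut-free — reject
E: has rolled oats, so not oat-free — reject
F: has crab, so not vegan — out
G: has rum, so not alcohol-free — out
H: works as a fat, tree-nut-free, vegan — keep
I: has coconut cream, so not tree-nut-free — reject
J: only tahini, soy, and carrot; none excluded — OK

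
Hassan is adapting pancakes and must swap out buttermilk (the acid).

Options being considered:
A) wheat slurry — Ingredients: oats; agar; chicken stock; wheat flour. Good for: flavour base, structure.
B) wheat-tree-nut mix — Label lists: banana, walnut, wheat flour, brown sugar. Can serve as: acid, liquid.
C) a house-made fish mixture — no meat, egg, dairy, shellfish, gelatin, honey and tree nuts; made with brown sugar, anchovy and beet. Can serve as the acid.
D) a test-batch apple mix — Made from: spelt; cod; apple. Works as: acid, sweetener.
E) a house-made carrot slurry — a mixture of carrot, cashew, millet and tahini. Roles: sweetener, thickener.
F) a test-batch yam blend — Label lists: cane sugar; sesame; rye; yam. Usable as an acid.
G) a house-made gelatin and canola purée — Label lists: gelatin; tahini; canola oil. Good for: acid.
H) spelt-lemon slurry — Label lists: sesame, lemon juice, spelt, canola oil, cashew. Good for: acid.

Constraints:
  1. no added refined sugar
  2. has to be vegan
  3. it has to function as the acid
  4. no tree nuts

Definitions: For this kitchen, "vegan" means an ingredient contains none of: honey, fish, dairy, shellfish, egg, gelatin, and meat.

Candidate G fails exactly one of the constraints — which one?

usable as an acid: satisfied
vegan: has gelatin — fails
tree-nut-free: satisfied
no-added-sugar: satisfied

vegan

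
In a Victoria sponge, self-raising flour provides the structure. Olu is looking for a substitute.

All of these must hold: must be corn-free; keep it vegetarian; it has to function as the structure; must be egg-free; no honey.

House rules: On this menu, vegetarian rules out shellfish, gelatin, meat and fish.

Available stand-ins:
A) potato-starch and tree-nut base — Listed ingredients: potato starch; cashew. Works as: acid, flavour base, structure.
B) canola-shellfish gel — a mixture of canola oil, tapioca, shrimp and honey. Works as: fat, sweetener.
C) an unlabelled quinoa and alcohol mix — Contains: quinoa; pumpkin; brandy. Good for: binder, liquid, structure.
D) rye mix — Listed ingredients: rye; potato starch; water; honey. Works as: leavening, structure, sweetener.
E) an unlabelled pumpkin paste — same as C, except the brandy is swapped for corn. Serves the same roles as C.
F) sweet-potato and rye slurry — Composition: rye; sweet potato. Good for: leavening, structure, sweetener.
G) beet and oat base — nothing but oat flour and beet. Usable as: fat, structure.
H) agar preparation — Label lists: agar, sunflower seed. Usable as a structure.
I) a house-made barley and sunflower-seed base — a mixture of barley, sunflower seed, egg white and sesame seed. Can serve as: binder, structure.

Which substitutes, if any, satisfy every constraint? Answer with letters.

A: works as a structure, no honey, no corn — keep
B: not usable as a structure; has shrimp, so not vegetarian (and 1 more) — no
C: no corn, vegetarian — valid
D: has honey, so not honey-free — out
E: has corn, so not corn-free — no
F: works as a structure, no corn, no honey — OK
G: only oat flour and beet; none excluded — valid
H: only agar and sunflower seed; none excluded — valid
I: has egg white, so not egg-free — no

A, C, F, G, H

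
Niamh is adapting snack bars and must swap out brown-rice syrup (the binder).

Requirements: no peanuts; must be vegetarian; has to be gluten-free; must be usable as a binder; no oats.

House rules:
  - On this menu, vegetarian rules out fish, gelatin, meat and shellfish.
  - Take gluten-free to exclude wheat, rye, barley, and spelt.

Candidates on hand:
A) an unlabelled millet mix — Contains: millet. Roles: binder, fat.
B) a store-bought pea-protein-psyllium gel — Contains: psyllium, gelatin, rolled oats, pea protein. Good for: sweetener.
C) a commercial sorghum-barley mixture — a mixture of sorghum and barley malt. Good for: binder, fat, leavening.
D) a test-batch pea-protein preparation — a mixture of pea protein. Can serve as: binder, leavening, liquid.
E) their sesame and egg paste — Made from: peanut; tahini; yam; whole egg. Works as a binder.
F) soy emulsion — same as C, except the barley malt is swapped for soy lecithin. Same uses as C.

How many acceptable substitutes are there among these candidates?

3

A: only millet; none excluded — OK
B: not usable as a binder; has gelatin, so not vegetarian (and 1 more) — out
C: has barley malt, so not gluten-free — out
D: nothing on the exclusion list — OK
E: has peanut, so not peanut-free — reject
F: no oats, vegetarian — valid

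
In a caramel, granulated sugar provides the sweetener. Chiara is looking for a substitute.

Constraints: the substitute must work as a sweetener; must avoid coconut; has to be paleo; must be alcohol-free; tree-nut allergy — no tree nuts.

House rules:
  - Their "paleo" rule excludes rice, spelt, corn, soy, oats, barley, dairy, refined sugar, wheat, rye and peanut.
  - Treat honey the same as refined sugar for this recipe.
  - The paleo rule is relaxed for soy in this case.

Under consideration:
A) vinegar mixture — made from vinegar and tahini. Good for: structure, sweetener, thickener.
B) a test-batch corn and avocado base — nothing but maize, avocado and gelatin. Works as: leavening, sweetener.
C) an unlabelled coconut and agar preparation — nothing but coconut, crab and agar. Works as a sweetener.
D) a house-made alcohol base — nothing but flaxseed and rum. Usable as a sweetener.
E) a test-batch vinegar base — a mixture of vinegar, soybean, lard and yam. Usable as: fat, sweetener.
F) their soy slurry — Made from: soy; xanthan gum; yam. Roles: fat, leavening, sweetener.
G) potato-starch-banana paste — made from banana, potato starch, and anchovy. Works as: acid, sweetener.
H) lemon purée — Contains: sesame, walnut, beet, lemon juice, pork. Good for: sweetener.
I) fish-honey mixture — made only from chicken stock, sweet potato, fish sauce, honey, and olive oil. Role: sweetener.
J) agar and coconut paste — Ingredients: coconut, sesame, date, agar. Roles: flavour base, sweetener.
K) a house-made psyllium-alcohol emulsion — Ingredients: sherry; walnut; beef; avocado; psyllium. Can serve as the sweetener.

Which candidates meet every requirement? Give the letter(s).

A: all constraints satisfied — keep
B: has maize, so not paleo — no
C: has coconut, so not coconut-free — reject
D: has rum, so not alcohol-free — reject
E: soy is permitted under the paleo carve-out; nothing else excluded — keep
F: soy is permitted under the paleo carve-out; nothing else excluded — keep
G: no tree nuts, paleo — valid
H: has walnut, so not tree-nut-free — reject
I: has honey, so not paleo — reject
J: has coconut, so not coconut-free — out
K: has sherry, so not alcohol-free; has walnut, so not tree-nut-free — out

A, E, F, G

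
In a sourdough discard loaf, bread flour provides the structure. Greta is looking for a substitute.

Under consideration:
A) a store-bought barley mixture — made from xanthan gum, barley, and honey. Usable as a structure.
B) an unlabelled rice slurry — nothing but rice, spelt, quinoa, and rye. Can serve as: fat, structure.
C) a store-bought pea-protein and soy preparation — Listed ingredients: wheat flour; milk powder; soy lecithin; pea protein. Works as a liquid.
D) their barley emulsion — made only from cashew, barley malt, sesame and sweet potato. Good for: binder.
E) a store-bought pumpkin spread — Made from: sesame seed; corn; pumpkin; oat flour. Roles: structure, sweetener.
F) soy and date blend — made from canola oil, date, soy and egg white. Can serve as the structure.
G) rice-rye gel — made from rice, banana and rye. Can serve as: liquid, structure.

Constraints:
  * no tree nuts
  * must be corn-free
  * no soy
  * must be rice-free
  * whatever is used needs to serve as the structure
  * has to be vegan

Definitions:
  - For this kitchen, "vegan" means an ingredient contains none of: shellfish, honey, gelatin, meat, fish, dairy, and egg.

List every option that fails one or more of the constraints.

A: has honey, so not vegan — reject
B: has rice, so not rice-free — reject
C: not usable as a structure; has milk powder, so not vegan (and 1 more) — no
D: not usable as a structure; has cashew, so not tree-nut-free — no
E: has corn, so not corn-free — no
F: has egg white, so not vegan; has soy, so not soy-free — reject
G: has rice, so not rice-free — no

A, B, C, D, E, F, G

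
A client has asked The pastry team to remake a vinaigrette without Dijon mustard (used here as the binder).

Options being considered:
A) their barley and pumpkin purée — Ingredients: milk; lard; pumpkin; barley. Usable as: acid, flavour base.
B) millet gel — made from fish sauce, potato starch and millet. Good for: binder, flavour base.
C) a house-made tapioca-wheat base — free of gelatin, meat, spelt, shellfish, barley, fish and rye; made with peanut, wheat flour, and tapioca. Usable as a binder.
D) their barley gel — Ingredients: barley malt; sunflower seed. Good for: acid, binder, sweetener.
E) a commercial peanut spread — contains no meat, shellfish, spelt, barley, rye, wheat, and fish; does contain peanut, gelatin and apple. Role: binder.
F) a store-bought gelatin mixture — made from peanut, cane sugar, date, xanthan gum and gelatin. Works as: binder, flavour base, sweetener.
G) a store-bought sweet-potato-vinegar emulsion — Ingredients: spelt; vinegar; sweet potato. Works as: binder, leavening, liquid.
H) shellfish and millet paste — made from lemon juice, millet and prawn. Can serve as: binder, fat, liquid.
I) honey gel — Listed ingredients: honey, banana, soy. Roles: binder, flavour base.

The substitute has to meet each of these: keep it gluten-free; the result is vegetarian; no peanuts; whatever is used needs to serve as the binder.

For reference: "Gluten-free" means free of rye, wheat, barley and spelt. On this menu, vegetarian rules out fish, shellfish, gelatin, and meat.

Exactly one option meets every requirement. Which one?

I

A: not usable as a binder; has barley, so not gluten-free (and 1 more) — out
B: has fish sauce, so not vegetarian — out
C: has wheat flour, so not gluten-free; has peanut, so not peanut-free — reject
D: has barley malt, so not gluten-free — reject
E: has gelatin, so not vegetarian; has peanut, so not peanut-free — out
F: has gelatin, so not vegetarian; has peanut, so not peanut-free — reject
G: has spelt, so not gluten-free — out
H: has prawn, so not vegetarian — no
I: all constraints satisfied — keep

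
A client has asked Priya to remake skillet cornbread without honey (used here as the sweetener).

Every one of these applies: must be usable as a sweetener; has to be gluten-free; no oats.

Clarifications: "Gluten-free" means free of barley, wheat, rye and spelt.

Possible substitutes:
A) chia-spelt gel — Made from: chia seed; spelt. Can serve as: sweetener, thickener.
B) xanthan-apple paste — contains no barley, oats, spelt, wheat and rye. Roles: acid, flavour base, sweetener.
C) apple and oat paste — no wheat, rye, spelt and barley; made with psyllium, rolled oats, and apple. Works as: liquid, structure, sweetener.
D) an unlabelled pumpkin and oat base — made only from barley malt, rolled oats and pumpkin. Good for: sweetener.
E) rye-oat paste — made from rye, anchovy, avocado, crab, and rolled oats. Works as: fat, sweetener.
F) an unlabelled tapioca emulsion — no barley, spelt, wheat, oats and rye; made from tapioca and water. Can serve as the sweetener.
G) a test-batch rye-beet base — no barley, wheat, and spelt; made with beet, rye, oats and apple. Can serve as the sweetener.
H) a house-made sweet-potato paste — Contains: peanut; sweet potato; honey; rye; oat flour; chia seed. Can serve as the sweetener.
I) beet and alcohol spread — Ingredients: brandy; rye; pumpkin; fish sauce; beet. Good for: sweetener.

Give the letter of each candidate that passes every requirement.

B, F

A: has spelt, so not gluten-free — reject
B: every rule checks out — valid
C: has rolled oats, so not oat-free — reject
D: has barley malt, so not gluten-free; has rolled oats, so not oat-free — out
E: has rye, so not gluten-free; has rolled oats, so not oat-free — out
F: all constraints satisfied — OK
G: has rye, so not gluten-free; has oats, so not oat-free — reject
H: has rye, so not gluten-free; has oat flour, so not oat-free — out
I: has rye, so not gluten-free — reject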